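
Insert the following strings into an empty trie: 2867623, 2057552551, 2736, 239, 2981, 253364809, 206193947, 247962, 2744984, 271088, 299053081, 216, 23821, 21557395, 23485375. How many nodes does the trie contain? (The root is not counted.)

77

Count nodes per top-level branch (shared prefixes stored once):
  '2'-branch (2057552551, 206193947, 21557395, 216, 23485375, 23821, 239, 247962, 253364809, 271088, 2736, 2744984, 2867623, 2981, 299053081): 77 nodes
Sum: 77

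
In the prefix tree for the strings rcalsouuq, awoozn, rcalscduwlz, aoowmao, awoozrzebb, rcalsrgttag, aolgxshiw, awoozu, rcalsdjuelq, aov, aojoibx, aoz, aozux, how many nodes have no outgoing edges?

12

A leaf is a node with no children — equivalently, the end of a word that is not a proper prefix of any other stored word.
Those words: "aojoibx", "aolgxshiw", "aoowmao", "aov", "aozux", "awoozn", "awoozrzebb", "awoozu", "rcalscduwlz", "rcalsdjuelq", "rcalsouuq", "rcalsrgttag"
Leaf count: 12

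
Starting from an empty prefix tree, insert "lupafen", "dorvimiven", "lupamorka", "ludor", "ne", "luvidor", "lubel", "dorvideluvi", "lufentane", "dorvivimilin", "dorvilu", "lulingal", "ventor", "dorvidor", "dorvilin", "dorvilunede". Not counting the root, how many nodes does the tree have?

Count nodes per top-level branch (shared prefixes stored once):
  'd'-branch (dorvideluvi, dorvidor, dorvilin, dorvilu, dorvilunede, dorvimiven, dorvivimilin): 33 nodes
  'l'-branch (lubel, ludor, lufentane, lulingal, lupafen, lupamorka, luvidor): 36 nodes
  'n'-branch (ne): 2 nodes
  'v'-branch (ventor): 6 nodes
Sum: 77

77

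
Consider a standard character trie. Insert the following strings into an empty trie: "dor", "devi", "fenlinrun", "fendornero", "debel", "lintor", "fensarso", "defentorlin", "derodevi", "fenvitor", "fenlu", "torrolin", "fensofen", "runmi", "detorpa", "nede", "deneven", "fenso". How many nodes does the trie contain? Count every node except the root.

Insert word by word; a character creates a node only if that edge doesn't already exist:
  "dor" → 3 new (d, o, r)
  "devi" → prefix "d" already present; 3 new (e, v, i)
  "fenlinrun" → 9 new (f, e, n, l, i, n, r, u, n)
  "fendornero" → prefix "fen" already present; 7 new (d, o, r, n, e, r, o)
  "debel" → prefix "de" already present; 3 new (b, e, l)
  "lintor" → 6 new (l, i, n, t, o, r)
  "fensarso" → prefix "fen" already present; 5 new (s, a, r, s, o)
  "defentorlin" → prefix "de" already present; 9 new (f, e, n, t, o, r, l, i, n)
  "derodevi" → prefix "de" already present; 6 new (r, o, d, e, v, i)
  "fenvitor" → prefix "fen" already present; 5 new (v, i, t, o, r)
  "fenlu" → prefix "fenl" already present; 1 new (u)
  "torrolin" → 8 new (t, o, r, r, o, l, i, n)
  "fensofen" → prefix "fens" already present; 4 new (o, f, e, n)
  "runmi" → 5 new (r, u, n, m, i)
  "detorpa" → prefix "de" already present; 5 new (t, o, r, p, a)
  "nede" → 4 new (n, e, d, e)
  "deneven" → prefix "de" already present; 5 new (n, e, v, e, n)
  "fenso" → prefix "fenso" already present; 0 new (none)
Total nodes = 3 + 3 + 9 + 7 + 3 + 6 + 5 + 9 + 6 + 5 + 1 + 8 + 4 + 5 + 5 + 4 + 5 + 0 = 88

88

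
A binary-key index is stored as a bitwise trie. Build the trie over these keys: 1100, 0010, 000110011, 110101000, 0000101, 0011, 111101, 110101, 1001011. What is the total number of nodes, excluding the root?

36

Count nodes per top-level branch (shared prefixes stored once):
  '0'-branch (0000101, 000110011, 0010, 0011): 16 nodes
  '1'-branch (1001011, 1100, 110101, 110101000, 111101): 20 nodes
Sum: 36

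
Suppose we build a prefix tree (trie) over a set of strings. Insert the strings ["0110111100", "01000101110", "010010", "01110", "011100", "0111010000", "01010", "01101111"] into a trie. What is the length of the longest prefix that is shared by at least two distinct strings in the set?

8

Equivalently: take the maximum, over all pairs, of their longest common prefix length.
e.g. "01101111" and "0110111100" share the prefix "01101111" of length 8; no pair shares a longer one.
Longest shared-prefix length: 8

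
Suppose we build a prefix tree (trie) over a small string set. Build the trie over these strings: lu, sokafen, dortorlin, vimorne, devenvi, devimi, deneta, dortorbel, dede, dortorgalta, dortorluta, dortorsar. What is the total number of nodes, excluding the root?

54

Count nodes per top-level branch (shared prefixes stored once):
  'd'-branch (dede, deneta, devenvi, devimi, dortorbel, dortorgalta, dortorlin, dortorluta, dortorsar): 38 nodes
  'l'-branch (lu): 2 nodes
  's'-branch (sokafen): 7 nodes
  'v'-branch (vimorne): 7 nodes
Sum: 54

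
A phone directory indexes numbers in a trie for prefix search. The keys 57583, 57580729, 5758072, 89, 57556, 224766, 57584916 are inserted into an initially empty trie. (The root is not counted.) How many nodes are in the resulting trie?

Trie structure (* marks end of a word):
(root)
├─ 2
│  └─ 2
│     └─ 4
│        └─ 7
│           └─ 6
│              └─ 6 *
├─ 5
│  └─ 7
│     └─ 5
│        ├─ 5
│        │  └─ 6 *
│        └─ 8
│           ├─ 0
│           │  └─ 7
│           │     └─ 2 *
│           │        └─ 9 *
│           ├─ 3 *
│           └─ 4
│              └─ 9
│                 └─ 1
│                    └─ 6 *
└─ 8
   └─ 9 *
Counting every labelled node above: 23.

23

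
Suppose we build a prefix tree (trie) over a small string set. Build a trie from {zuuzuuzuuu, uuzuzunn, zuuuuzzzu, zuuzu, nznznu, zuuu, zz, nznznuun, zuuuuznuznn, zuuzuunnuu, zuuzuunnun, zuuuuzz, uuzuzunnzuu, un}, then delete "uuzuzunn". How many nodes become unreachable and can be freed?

A node on "uuzuzunn"'s path can go only if nothing else ends at it or branches off below it.
Every node on "uuzuzunn" is still needed (e.g. by "uuzuzunnzuu"), so nothing is freed.
Nodes removed: 0

0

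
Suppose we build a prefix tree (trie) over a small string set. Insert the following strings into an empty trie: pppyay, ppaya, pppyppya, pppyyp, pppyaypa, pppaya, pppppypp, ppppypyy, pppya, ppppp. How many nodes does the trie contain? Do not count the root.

29

Trie structure (* marks end of a word):
(root)
└─ p
   └─ p
      ├─ a
      │  └─ y
      │     └─ a *
      └─ p
         ├─ a
         │  └─ y
         │     └─ a *
         ├─ p
         │  ├─ p *
         │  │  └─ y
         │  │     └─ p
         │  │        └─ p *
         │  └─ y
         │     └─ p
         │        └─ y
         │           └─ y *
         └─ y
            ├─ a *
            │  └─ y *
            │     └─ p
            │        └─ a *
            ├─ p
            │  └─ p
            │     └─ y
            │        └─ a *
            └─ y
               └─ p *
Counting every labelled node above: 29.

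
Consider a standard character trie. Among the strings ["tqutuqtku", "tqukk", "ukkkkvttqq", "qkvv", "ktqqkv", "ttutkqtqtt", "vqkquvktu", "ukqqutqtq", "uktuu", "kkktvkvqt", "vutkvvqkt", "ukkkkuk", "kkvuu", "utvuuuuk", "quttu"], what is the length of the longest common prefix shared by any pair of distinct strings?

5

Look for the deepest trie node that still has at least two words in its subtree.
"ukkkkuk" and "ukkkkvttqq" agree on "ukkkk" (5 characters) before diverging; nothing deeper is shared.
Longest shared-prefix length: 5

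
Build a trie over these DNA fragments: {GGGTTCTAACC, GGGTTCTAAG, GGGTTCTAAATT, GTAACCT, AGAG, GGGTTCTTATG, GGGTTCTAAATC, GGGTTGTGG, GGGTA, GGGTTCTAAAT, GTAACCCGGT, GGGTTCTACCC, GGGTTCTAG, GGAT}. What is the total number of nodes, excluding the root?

45

Count nodes per top-level branch (shared prefixes stored once):
  'A'-branch (AGAG): 4 nodes
  'G'-branch (GGAT, GGGTA, GGGTTCTAAAT, GGGTTCTAAATC, GGGTTCTAAATT, GGGTTCTAACC, GGGTTCTAAG, GGGTTCTACCC, GGGTTCTAG, GGGTTCTTATG, GGGTTGTGG, GTAACCCGGT, GTAACCT): 41 nodes
Sum: 45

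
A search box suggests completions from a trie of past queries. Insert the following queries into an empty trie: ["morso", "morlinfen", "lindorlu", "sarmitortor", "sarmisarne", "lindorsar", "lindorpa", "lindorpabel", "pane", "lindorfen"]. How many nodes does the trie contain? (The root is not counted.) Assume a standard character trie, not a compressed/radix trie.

Count nodes per top-level branch (shared prefixes stored once):
  'l'-branch (lindorfen, lindorlu, lindorpa, lindorpabel, lindorsar): 19 nodes
  'm'-branch (morlinfen, morso): 11 nodes
  'p'-branch (pane): 4 nodes
  's'-branch (sarmisarne, sarmitortor): 16 nodes
Sum: 50

50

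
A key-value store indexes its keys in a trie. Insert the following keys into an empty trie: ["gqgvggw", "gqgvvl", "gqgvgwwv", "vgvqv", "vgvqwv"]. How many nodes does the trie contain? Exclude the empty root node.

For each word, the new-node count is its length minus the longest prefix already in the trie:
  "gqgvggw" → 7 new (g, q, g, v, g, g, w)
  "gqgvvl" → prefix "gqgv" already present; 2 new (v, l)
  "gqgvgwwv" → prefix "gqgvg" already present; 3 new (w, w, v)
  "vgvqv" → 5 new (v, g, v, q, v)
  "vgvqwv" → prefix "vgvq" already present; 2 new (w, v)
Total nodes = 7 + 2 + 3 + 5 + 2 = 19

19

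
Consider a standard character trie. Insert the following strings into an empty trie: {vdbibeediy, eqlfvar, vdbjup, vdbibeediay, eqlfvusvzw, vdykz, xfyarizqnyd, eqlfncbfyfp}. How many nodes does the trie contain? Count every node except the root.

48

Count nodes per top-level branch (shared prefixes stored once):
  'e'-branch (eqlfncbfyfp, eqlfvar, eqlfvusvzw): 19 nodes
  'v'-branch (vdbibeediay, vdbibeediy, vdbjup, vdykz): 18 nodes
  'x'-branch (xfyarizqnyd): 11 nodes
Sum: 48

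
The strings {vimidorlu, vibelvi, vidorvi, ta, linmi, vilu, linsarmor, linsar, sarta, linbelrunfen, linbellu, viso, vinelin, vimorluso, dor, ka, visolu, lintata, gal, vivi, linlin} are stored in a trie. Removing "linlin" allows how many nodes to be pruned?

3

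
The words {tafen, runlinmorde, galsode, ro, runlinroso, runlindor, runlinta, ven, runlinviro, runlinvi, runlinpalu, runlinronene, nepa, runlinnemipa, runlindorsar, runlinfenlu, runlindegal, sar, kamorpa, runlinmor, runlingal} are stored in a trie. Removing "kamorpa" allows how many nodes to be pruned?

7

After clearing the end-marker at "kamorpa", prune upward until reaching a node still needed by another word.
No other word shares any prefix with "kamorpa", so all 7 of its nodes go.
Nodes removed: 7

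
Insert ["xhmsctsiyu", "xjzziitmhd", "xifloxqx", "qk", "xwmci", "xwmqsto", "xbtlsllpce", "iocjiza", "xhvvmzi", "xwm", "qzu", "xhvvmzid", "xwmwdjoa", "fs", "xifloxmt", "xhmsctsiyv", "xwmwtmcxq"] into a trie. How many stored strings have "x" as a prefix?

13

Traverse to the node for "x", then collect every word in that subtree.
Matches: "xbtlsllpce", "xhmsctsiyu", "xhmsctsiyv", "xhvvmzi", "xhvvmzid", "xifloxmt", "xifloxqx", "xjzziitmhd", "xwm", "xwmci", "xwmqsto", "xwmwdjoa", "xwmwtmcxq"
Count: 13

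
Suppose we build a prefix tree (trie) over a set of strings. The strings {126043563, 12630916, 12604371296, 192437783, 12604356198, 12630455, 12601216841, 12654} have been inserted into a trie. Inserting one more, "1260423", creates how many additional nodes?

"12604" is already a path in the trie; the remaining "23" must be added.
So 7 − 5 = 2 new nodes.

2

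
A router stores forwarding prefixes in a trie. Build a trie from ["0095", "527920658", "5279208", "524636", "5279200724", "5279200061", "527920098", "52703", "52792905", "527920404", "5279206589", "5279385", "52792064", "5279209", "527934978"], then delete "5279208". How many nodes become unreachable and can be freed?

1

A node on "5279208"'s path can go only if nothing else ends at it or branches off below it.
The suffix "8" (1 node) is used only by "5279208"; the node for "527920" still has the child "6", so pruning stops there.
Nodes removed: 1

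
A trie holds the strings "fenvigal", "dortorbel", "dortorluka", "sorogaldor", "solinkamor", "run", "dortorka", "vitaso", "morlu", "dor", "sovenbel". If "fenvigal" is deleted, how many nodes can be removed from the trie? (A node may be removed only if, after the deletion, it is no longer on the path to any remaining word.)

Walk "fenvigal" from the leaf back toward the root, removing each node that no remaining word uses.
No other word shares any prefix with "fenvigal", so all 8 of its nodes go.
Nodes removed: 8

8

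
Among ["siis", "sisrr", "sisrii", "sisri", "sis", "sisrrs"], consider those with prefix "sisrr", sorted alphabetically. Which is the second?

sisrrs

Filter for "sisrr…" and sort: "sisrr", "sisrrs"
The 2nd is sisrrs.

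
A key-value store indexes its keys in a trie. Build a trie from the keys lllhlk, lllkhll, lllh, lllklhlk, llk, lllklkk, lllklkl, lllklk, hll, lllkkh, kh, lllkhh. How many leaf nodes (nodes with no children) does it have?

Leaves are exactly the stored words that no other stored word extends.
Those words: "hll", "kh", "llk", "lllhlk", "lllkhh", "lllkhll", "lllkkh", "lllklhlk", "lllklkk", "lllklkl"
Leaf count: 10

10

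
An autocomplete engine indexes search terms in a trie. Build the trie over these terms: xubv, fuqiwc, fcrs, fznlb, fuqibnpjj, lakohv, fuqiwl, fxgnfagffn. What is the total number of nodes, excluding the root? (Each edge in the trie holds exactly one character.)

38

Count nodes per top-level branch (shared prefixes stored once):
  'f'-branch (fcrs, fuqibnpjj, fuqiwc, fuqiwl, fxgnfagffn, fznlb): 28 nodes
  'l'-branch (lakohv): 6 nodes
  'x'-branch (xubv): 4 nodes
Sum: 38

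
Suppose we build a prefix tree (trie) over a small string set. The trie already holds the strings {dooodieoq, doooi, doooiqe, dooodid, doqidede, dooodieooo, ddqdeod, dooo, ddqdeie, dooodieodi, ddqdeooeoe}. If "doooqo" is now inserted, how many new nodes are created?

2

Walking "doooqo" from the root, the first 4 characters ("dooo") follow existing edges; "q" is the first miss.
Each of the 2 remaining characters creates one node.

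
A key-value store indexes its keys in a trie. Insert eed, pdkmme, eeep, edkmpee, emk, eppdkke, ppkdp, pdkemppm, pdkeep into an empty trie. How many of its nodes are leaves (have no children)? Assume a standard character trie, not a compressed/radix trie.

9

A leaf is a node with no children — equivalently, the end of a word that is not a proper prefix of any other stored word.
Those words: "edkmpee", "eed", "eeep", "emk", "eppdkke", "pdkeep", "pdkemppm", "pdkmme", "ppkdp"
Leaf count: 9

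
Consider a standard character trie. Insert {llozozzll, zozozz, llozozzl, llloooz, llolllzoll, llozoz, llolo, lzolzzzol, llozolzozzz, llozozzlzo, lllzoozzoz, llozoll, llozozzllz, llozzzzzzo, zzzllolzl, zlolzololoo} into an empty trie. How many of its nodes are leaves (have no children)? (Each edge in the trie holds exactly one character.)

A leaf is a node with no children — equivalently, the end of a word that is not a proper prefix of any other stored word.
Those words: "llloooz", "lllzoozzoz", "llolllzoll", "llolo", "llozoll", "llozolzozzz", "llozozzllz", "llozozzlzo", "llozzzzzzo", "lzolzzzol", "zlolzololoo", "zozozz", "zzzllolzl"
Leaf count: 13

13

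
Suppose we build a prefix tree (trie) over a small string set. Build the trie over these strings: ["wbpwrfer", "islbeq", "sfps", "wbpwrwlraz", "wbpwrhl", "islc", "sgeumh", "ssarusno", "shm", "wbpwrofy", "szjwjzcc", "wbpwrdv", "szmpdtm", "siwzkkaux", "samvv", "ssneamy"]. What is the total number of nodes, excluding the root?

Insert word by word; a character creates a node only if that edge doesn't already exist:
  "wbpwrfer" → 8 new (w, b, p, w, r, f, e, r)
  "islbeq" → 6 new (i, s, l, b, e, q)
  "sfps" → 4 new (s, f, p, s)
  "wbpwrwlraz" → prefix "wbpwr" already present; 5 new (w, l, r, a, z)
  "wbpwrhl" → prefix "wbpwr" already present; 2 new (h, l)
  "islc" → prefix "isl" already present; 1 new (c)
  "sgeumh" → prefix "s" already present; 5 new (g, e, u, m, h)
  "ssarusno" → prefix "s" already present; 7 new (s, a, r, u, s, n, o)
  "shm" → prefix "s" already present; 2 new (h, m)
  "wbpwrofy" → prefix "wbpwr" already present; 3 new (o, f, y)
  "szjwjzcc" → prefix "s" already present; 7 new (z, j, w, j, z, c, c)
  "wbpwrdv" → prefix "wbpwr" already present; 2 new (d, v)
  "szmpdtm" → prefix "sz" already present; 5 new (m, p, d, t, m)
  "siwzkkaux" → prefix "s" already present; 8 new (i, w, z, k, k, a, u, x)
  "samvv" → prefix "s" already present; 4 new (a, m, v, v)
  "ssneamy" → prefix "ss" already present; 5 new (n, e, a, m, y)
Total nodes = 8 + 6 + 4 + 5 + 2 + 1 + 5 + 7 + 2 + 3 + 7 + 2 + 5 + 8 + 4 + 5 = 74

74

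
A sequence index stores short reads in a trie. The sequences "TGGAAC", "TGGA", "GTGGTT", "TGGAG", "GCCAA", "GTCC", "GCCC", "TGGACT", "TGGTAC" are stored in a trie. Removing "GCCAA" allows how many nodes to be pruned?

2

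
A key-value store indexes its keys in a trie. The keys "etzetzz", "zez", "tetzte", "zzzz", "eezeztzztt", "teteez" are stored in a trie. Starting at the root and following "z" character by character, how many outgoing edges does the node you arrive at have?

2

Walk "z" from the root, arriving at one node.
Distinct next characters after "z": e, z.
That node has 2 child edges.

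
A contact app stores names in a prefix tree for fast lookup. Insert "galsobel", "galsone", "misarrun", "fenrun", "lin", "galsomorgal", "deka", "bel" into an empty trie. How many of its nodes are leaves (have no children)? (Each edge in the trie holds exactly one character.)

8

A leaf is a node with no children — equivalently, the end of a word that is not a proper prefix of any other stored word.
Those words: "bel", "deka", "fenrun", "galsobel", "galsomorgal", "galsone", "lin", "misarrun"
Leaf count: 8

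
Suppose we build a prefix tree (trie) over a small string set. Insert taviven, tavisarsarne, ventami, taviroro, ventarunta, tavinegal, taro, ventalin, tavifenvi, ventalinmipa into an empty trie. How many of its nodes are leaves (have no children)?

9

Leaves are exactly the stored words that no other stored word extends.
Those words: "taro", "tavifenvi", "tavinegal", "taviroro", "tavisarsarne", "taviven", "ventalinmipa", "ventami", "ventarunta"
Leaf count: 9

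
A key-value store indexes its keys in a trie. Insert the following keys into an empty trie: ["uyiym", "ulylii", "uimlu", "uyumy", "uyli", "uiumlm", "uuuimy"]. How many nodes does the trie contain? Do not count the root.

28

Count nodes per top-level branch (shared prefixes stored once):
  'u'-branch (uimlu, uiumlm, ulylii, uuuimy, uyiym, uyli, uyumy): 28 nodes
Sum: 28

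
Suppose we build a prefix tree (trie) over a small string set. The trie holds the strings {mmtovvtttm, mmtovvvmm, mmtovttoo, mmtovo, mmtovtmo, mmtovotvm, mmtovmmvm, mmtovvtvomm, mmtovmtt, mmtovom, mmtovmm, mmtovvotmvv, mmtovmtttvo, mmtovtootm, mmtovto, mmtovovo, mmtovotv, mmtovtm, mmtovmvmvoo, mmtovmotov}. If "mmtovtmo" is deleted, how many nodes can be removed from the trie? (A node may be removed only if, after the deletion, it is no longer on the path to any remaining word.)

1

A node on "mmtovtmo"'s path can go only if nothing else ends at it or branches off below it.
The suffix "o" (1 node) is used only by "mmtovtmo"; "mmtovtm" is itself a stored word, so pruning stops there.
Nodes removed: 1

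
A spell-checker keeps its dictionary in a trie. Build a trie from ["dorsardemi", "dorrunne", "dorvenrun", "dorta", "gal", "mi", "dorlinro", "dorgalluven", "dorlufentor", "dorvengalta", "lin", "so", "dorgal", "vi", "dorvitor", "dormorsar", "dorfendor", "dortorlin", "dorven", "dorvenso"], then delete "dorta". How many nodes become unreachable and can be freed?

1

Walk "dorta" from the leaf back toward the root, removing each node that no remaining word uses.
The suffix "a" (1 node) is used only by "dorta"; the node for "dort" still has the child "o", so pruning stops there.
Nodes removed: 1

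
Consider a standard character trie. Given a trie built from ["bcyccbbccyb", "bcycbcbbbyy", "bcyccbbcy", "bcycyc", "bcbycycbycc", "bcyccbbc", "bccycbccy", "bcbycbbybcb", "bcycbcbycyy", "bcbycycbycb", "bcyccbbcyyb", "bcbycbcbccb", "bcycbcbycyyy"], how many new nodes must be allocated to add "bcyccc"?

1

"bcycc" is already a path in the trie; the remaining "c" must be added.
So 6 − 5 = 1 new nodes.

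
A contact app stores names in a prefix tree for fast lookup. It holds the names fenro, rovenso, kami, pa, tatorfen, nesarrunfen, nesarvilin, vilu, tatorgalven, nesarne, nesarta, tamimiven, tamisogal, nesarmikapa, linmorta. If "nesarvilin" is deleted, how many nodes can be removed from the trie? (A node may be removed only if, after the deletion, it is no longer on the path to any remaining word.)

A node on "nesarvilin"'s path can go only if nothing else ends at it or branches off below it.
The suffix "vilin" (5 nodes) is used only by "nesarvilin"; the node for "nesar" still has the child "r", so pruning stops there.
Nodes removed: 5

5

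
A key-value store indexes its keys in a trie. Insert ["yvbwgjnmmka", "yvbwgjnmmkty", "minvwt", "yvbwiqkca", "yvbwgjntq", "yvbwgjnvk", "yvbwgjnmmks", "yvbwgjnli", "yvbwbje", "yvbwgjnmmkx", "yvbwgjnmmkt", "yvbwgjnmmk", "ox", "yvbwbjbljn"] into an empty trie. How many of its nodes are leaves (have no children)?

12

Leaves are exactly the stored words that no other stored word extends.
Those words: "minvwt", "ox", "yvbwbjbljn", "yvbwbje", "yvbwgjnli", "yvbwgjnmmka", "yvbwgjnmmks", "yvbwgjnmmkty", "yvbwgjnmmkx", "yvbwgjntq", "yvbwgjnvk", "yvbwiqkca"
Leaf count: 12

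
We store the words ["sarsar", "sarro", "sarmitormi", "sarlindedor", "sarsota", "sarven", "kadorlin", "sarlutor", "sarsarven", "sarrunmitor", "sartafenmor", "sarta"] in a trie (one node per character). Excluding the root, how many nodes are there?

59

Count nodes per top-level branch (shared prefixes stored once):
  'k'-branch (kadorlin): 8 nodes
  's'-branch (sarlindedor, sarlutor, sarmitormi, sarro, sarrunmitor, sarsar, sarsarven, sarsota, sarta, sartafenmor, sarven): 51 nodes
Sum: 59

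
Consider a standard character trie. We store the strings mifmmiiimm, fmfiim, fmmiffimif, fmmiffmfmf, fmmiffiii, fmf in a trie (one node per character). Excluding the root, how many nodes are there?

Trace insertions, counting only characters that open a new branch:
  "mifmmiiimm" → 10 new (m, i, f, m, m, i, i, i, m, m)
  "fmfiim" → 6 new (f, m, f, i, i, m)
  "fmmiffimif" → prefix "fm" already present; 8 new (m, i, f, f, i, m, i, f)
  "fmmiffmfmf" → prefix "fmmiff" already present; 4 new (m, f, m, f)
  "fmmiffiii" → prefix "fmmiffi" already present; 2 new (i, i)
  "fmf" → prefix "fmf" already present; 0 new (none)
Total nodes = 10 + 6 + 8 + 4 + 2 + 0 = 30

30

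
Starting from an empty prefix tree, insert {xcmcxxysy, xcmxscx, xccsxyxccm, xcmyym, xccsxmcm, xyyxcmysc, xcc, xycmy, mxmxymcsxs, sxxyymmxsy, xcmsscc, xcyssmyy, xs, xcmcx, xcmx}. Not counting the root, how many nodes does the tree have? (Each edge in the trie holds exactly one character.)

Trace insertions, counting only characters that open a new branch:
  "xcmcxxysy" → 9 new (x, c, m, c, x, x, y, s, y)
  "xcmxscx" → prefix "xcm" already present; 4 new (x, s, c, x)
  "xccsxyxccm" → prefix "xc" already present; 8 new (c, s, x, y, x, c, c, m)
  "xcmyym" → prefix "xcm" already present; 3 new (y, y, m)
  "xccsxmcm" → prefix "xccsx" already present; 3 new (m, c, m)
  "xyyxcmysc" → prefix "x" already present; 8 new (y, y, x, c, m, y, s, c)
  "xcc" → prefix "xcc" already present; 0 new (none)
  "xycmy" → prefix "xy" already present; 3 new (c, m, y)
  "mxmxymcsxs" → 10 new (m, x, m, x, y, m, c, s, x, s)
  "sxxyymmxsy" → 10 new (s, x, x, y, y, m, m, x, s, y)
  "xcmsscc" → prefix "xcm" already present; 4 new (s, s, c, c)
  "xcyssmyy" → prefix "xc" already present; 6 new (y, s, s, m, y, y)
  "xs" → prefix "x" already present; 1 new (s)
  "xcmcx" → prefix "xcmcx" already present; 0 new (none)
  "xcmx" → prefix "xcmx" already present; 0 new (none)
Total nodes = 9 + 4 + 8 + 3 + 3 + 8 + 0 + 3 + 10 + 10 + 4 + 6 + 1 + 0 + 0 = 69

69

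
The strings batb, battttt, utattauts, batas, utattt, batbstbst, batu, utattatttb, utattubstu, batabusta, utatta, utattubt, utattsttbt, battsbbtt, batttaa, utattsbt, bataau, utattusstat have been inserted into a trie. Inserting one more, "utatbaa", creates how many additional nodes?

Walking "utatbaa" from the root, the first 4 characters ("utat") follow existing edges; "b" is the first miss.
New nodes needed: |"utatbaa"| − 4 = 7 − 4 = 3.

3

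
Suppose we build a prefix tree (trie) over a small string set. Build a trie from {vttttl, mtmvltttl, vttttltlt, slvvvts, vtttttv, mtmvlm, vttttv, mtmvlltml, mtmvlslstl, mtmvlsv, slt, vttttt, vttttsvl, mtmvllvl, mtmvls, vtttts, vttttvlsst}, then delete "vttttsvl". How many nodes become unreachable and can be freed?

2

A node on "vttttsvl"'s path can go only if nothing else ends at it or branches off below it.
The suffix "vl" (2 nodes) is used only by "vttttsvl"; "vtttts" is itself a stored word, so pruning stops there.
Nodes removed: 2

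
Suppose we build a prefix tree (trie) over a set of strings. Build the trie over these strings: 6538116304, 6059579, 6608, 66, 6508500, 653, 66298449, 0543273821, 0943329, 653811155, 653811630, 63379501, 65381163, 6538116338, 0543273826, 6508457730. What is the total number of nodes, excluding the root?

65

Count nodes per top-level branch (shared prefixes stored once):
  '0'-branch (0543273821, 0543273826, 0943329): 17 nodes
  '6'-branch (6059579, 63379501, 6508457730, 6508500, 653, 653811155, 65381163, 653811630, 6538116304, 6538116338, 66, 6608, 66298449): 48 nodes
Sum: 65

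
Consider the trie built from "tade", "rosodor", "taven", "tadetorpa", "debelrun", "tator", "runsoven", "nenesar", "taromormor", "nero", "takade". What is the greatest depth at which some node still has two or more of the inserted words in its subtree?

4

The deepest shared node is where two words last agree before diverging.
e.g. "tade" and "tadetorpa" share the prefix "tade" of length 4; no pair shares a longer one.
Longest shared-prefix length: 4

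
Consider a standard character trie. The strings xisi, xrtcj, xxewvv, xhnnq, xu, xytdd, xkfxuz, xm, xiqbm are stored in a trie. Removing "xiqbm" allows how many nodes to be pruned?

Walk "xiqbm" from the leaf back toward the root, removing each node that no remaining word uses.
The suffix "qbm" (3 nodes) is used only by "xiqbm"; the node for "xi" still has the child "s", so pruning stops there.
Nodes removed: 3

3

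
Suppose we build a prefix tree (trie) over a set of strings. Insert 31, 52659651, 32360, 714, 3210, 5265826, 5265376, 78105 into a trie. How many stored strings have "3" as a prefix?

3

Walk to "3"; the words in its subtree are exactly those with that prefix.
Matches: "31", "3210", "32360"
Count: 3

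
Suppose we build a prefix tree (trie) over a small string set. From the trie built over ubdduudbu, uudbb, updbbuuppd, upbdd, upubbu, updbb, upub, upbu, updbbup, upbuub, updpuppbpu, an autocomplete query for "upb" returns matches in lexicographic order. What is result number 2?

upbu

Words with prefix "upb", in lexicographic order: "upbdd", "upbu", "upbuub"
Position 2: upbu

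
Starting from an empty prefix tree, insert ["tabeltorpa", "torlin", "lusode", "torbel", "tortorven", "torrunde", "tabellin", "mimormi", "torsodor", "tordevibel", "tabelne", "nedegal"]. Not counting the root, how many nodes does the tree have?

Trace insertions, counting only characters that open a new branch:
  "tabeltorpa" → 10 new (t, a, b, e, l, t, o, r, p, a)
  "torlin" → prefix "t" already present; 5 new (o, r, l, i, n)
  "lusode" → 6 new (l, u, s, o, d, e)
  "torbel" → prefix "tor" already present; 3 new (b, e, l)
  "tortorven" → prefix "tor" already present; 6 new (t, o, r, v, e, n)
  "torrunde" → prefix "tor" already present; 5 new (r, u, n, d, e)
  "tabellin" → prefix "tabel" already present; 3 new (l, i, n)
  "mimormi" → 7 new (m, i, m, o, r, m, i)
  "torsodor" → prefix "tor" already present; 5 new (s, o, d, o, r)
  "tordevibel" → prefix "tor" already present; 7 new (d, e, v, i, b, e, l)
  "tabelne" → prefix "tabel" already present; 2 new (n, e)
  "nedegal" → 7 new (n, e, d, e, g, a, l)
Total nodes = 10 + 5 + 6 + 3 + 6 + 5 + 3 + 7 + 5 + 7 + 2 + 7 = 66

66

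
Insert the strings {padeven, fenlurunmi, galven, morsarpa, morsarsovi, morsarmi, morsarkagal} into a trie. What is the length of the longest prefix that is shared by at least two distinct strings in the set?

6

The deepest shared node is where two words last agree before diverging.
e.g. "morsarkagal" and "morsarmi" share the prefix "morsar" of length 6; no pair shares a longer one.
Longest shared-prefix length: 6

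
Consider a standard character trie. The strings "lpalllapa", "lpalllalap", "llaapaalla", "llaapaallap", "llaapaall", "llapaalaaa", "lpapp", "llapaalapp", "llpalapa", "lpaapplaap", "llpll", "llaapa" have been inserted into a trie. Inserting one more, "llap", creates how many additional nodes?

0

Every character of "llap" already lies on an existing path (it is a prefix of some stored word).
No new nodes are needed: 0.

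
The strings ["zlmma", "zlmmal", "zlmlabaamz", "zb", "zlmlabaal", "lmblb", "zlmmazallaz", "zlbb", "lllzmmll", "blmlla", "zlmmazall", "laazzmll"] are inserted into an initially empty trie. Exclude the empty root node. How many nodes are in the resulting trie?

48

Trace insertions, counting only characters that open a new branch:
  "zlmma" → 5 new (z, l, m, m, a)
  "zlmmal" → prefix "zlmma" already present; 1 new (l)
  "zlmlabaamz" → prefix "zlm" already present; 7 new (l, a, b, a, a, m, z)
  "zb" → prefix "z" already present; 1 new (b)
  "zlmlabaal" → prefix "zlmlabaa" already present; 1 new (l)
  "lmblb" → 5 new (l, m, b, l, b)
  "zlmmazallaz" → prefix "zlmma" already present; 6 new (z, a, l, l, a, z)
  "zlbb" → prefix "zl" already present; 2 new (b, b)
  "lllzmmll" → prefix "l" already present; 7 new (l, l, z, m, m, l, l)
  "blmlla" → 6 new (b, l, m, l, l, a)
  "zlmmazall" → prefix "zlmmazall" already present; 0 new (none)
  "laazzmll" → prefix "l" already present; 7 new (a, a, z, z, m, l, l)
Total nodes = 5 + 1 + 7 + 1 + 1 + 5 + 6 + 2 + 7 + 6 + 0 + 7 = 48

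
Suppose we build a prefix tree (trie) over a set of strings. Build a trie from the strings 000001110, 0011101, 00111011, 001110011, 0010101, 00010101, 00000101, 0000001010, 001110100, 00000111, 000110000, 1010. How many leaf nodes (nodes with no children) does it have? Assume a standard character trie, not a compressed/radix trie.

Leaves are exactly the stored words that no other stored word extends.
Those words: "0000001010", "00000101", "000001110", "00010101", "000110000", "0010101", "001110011", "001110100", "00111011", "1010"
Leaf count: 10

10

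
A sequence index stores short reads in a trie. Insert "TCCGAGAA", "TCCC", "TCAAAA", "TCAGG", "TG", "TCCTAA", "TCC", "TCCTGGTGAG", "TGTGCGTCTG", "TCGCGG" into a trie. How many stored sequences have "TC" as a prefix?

8

Filter for entries beginning with "TC":
Matches: "TCAAAA", "TCAGG", "TCC", "TCCC", "TCCGAGAA", "TCCTAA", "TCCTGGTGAG", "TCGCGG"
Count: 8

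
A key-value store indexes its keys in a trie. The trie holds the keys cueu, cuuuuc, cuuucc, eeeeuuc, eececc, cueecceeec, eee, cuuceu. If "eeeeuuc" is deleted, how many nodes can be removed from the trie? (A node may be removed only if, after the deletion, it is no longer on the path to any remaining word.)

After clearing the end-marker at "eeeeuuc", prune upward until reaching a node still needed by another word.
The suffix "euuc" (4 nodes) is used only by "eeeeuuc"; "eee" is itself a stored word, so pruning stops there.
Nodes removed: 4

4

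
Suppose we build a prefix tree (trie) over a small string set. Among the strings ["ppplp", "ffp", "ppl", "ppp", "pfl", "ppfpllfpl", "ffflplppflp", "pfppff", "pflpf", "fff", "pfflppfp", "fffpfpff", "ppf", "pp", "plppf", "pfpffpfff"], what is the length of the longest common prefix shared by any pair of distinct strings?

3

Look for the deepest trie node that still has at least two words in its subtree.
e.g. "fff" and "ffflplppflp" share the prefix "fff" of length 3; no pair shares a longer one.
Longest shared-prefix length: 3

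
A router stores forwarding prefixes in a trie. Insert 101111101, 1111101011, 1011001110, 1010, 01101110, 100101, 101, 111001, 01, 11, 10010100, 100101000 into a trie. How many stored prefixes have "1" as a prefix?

Traverse to the node for "1", then collect every word in that subtree.
Matches: "100101", "10010100", "100101000", "101", "1010", "1011001110", "101111101", "11", "111001", "1111101011"
Count: 10

10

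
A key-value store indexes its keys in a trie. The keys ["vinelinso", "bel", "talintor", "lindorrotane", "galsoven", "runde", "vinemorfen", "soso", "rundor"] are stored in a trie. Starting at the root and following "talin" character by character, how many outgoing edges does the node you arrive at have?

Walk "talin" from the root, arriving at one node.
Distinct next characters after "talin": t.
That node has 1 child edge.

1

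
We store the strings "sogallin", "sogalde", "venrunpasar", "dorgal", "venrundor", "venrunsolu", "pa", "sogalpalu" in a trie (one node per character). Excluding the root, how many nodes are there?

Trace insertions, counting only characters that open a new branch:
  "sogallin" → 8 new (s, o, g, a, l, l, i, n)
  "sogalde" → prefix "sogal" already present; 2 new (d, e)
  "venrunpasar" → 11 new (v, e, n, r, u, n, p, a, s, a, r)
  "dorgal" → 6 new (d, o, r, g, a, l)
  "venrundor" → prefix "venrun" already present; 3 new (d, o, r)
  "venrunsolu" → prefix "venrun" already present; 4 new (s, o, l, u)
  "pa" → 2 new (p, a)
  "sogalpalu" → prefix "sogal" already present; 4 new (p, a, l, u)
Total nodes = 8 + 2 + 11 + 6 + 3 + 4 + 2 + 4 = 40

40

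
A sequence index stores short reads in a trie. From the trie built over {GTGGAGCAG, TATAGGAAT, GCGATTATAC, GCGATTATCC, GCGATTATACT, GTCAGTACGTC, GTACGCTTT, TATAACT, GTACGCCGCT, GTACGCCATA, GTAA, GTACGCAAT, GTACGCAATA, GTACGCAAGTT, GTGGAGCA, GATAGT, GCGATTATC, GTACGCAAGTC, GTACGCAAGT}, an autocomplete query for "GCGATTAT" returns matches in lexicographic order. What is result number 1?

Filter for "GCGATTAT…" and sort: "GCGATTATAC", "GCGATTATACT", "GCGATTATC", "GCGATTATCC"
The 1st is GCGATTATAC.

GCGATTATAC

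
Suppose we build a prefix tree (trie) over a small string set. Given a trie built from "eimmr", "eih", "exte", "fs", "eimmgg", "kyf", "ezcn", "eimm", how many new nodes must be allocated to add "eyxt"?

3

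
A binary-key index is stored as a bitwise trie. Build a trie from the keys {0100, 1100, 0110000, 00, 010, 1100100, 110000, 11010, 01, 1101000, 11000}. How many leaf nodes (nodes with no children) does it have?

Leaves are exactly the stored words that no other stored word extends.
Those words: "00", "0100", "0110000", "110000", "1100100", "1101000"
Leaf count: 6

6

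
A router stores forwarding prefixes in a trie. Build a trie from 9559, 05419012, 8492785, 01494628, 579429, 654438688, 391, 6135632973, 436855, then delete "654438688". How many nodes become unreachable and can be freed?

8

After clearing the end-marker at "654438688", prune upward until reaching a node still needed by another word.
The suffix "54438688" (8 nodes) is used only by "654438688"; the node for "6" still has the child "1", so pruning stops there.
Nodes removed: 8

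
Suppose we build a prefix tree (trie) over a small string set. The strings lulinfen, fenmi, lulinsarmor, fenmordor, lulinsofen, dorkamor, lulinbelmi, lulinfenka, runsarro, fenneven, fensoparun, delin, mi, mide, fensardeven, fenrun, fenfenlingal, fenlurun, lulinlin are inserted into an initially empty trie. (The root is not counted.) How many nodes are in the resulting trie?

98

Count nodes per top-level branch (shared prefixes stored once):
  'd'-branch (delin, dorkamor): 12 nodes
  'f'-branch (fenfenlingal, fenlurun, fenmi, fenmordor, fenneven, fenrun, fensardeven, fensoparun): 46 nodes
  'l'-branch (lulinbelmi, lulinfen, lulinfenka, lulinlin, lulinsarmor, lulinsofen): 28 nodes
  'm'-branch (mi, mide): 4 nodes
  'r'-branch (runsarro): 8 nodes
Sum: 98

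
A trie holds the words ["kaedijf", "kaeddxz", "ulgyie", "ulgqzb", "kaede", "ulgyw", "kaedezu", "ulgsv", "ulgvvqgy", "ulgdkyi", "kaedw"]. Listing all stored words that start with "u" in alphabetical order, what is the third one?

Words with prefix "u", in lexicographic order: "ulgdkyi", "ulgqzb", "ulgsv", "ulgvvqgy", "ulgyie", "ulgyw"
Position 3: ulgsv

ulgsv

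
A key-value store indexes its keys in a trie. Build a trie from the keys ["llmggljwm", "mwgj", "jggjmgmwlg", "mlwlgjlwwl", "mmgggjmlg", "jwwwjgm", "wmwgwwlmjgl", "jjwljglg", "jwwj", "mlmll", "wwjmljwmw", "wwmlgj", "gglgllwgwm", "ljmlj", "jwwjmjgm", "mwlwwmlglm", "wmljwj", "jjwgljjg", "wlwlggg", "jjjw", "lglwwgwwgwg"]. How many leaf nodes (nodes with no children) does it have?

Leaves are exactly the stored words that no other stored word extends.
Those words: "gglgllwgwm", "jggjmgmwlg", "jjjw", "jjwgljjg", "jjwljglg", "jwwjmjgm", "jwwwjgm", "lglwwgwwgwg", "ljmlj", "llmggljwm", "mlmll", "mlwlgjlwwl", "mmgggjmlg", "mwgj", "mwlwwmlglm", "wlwlggg", "wmljwj", "wmwgwwlmjgl", "wwjmljwmw", "wwmlgj"
Leaf count: 20

20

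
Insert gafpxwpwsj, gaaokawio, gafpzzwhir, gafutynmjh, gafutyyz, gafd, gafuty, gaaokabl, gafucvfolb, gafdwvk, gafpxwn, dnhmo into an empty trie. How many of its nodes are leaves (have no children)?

Leaves are exactly the stored words that no other stored word extends.
Those words: "dnhmo", "gaaokabl", "gaaokawio", "gafdwvk", "gafpxwn", "gafpxwpwsj", "gafpzzwhir", "gafucvfolb", "gafutynmjh", "gafutyyz"
Leaf count: 10

10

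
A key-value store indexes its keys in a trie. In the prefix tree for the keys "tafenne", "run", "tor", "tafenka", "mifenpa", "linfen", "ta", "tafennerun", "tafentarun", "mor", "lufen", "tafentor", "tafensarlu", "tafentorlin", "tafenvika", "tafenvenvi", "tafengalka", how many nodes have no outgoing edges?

Leaves are exactly the stored words that no other stored word extends.
Those words: "linfen", "lufen", "mifenpa", "mor", "run", "tafengalka", "tafenka", "tafennerun", "tafensarlu", "tafentarun", "tafentorlin", "tafenvenvi", "tafenvika", "tor"
Leaf count: 14

14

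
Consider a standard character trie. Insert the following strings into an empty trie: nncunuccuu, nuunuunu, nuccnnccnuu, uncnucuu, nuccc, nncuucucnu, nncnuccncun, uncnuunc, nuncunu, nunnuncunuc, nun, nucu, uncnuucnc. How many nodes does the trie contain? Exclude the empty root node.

Trace insertions, counting only characters that open a new branch:
  "nncunuccuu" → 10 new (n, n, c, u, n, u, c, c, u, u)
  "nuunuunu" → prefix "n" already present; 7 new (u, u, n, u, u, n, u)
  "nuccnnccnuu" → prefix "nu" already present; 9 new (c, c, n, n, c, c, n, u, u)
  "uncnucuu" → 8 new (u, n, c, n, u, c, u, u)
  "nuccc" → prefix "nucc" already present; 1 new (c)
  "nncuucucnu" → prefix "nncu" already present; 6 new (u, c, u, c, n, u)
  "nncnuccncun" → prefix "nnc" already present; 8 new (n, u, c, c, n, c, u, n)
  "uncnuunc" → prefix "uncnu" already present; 3 new (u, n, c)
  "nuncunu" → prefix "nu" already present; 5 new (n, c, u, n, u)
  "nunnuncunuc" → prefix "nun" already present; 8 new (n, u, n, c, u, n, u, c)
  "nun" → prefix "nun" already present; 0 new (none)
  "nucu" → prefix "nuc" already present; 1 new (u)
  "uncnuucnc" → prefix "uncnuu" already present; 3 new (c, n, c)
Total nodes = 10 + 7 + 9 + 8 + 1 + 6 + 8 + 3 + 5 + 8 + 0 + 1 + 3 = 69

69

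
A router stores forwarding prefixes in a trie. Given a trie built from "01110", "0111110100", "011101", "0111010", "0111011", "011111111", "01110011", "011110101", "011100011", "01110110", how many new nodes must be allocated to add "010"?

1

"01" is already a path in the trie; the remaining "0" must be added.
New nodes needed: |"010"| − 2 = 3 − 2 = 1.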